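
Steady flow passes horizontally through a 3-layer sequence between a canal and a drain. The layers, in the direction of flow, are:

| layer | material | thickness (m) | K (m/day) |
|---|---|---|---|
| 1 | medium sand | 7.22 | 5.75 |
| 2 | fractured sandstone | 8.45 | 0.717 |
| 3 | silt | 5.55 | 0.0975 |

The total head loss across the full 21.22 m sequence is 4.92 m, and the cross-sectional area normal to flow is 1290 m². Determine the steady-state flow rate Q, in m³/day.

90.7

Flow is perpendicular to layering, so the layers act in series and the equivalent K is the thickness-weighted harmonic mean.
Total thickness L = 7.22 + 8.45 + 5.55 = 21.22 m.
Σ(b_i/K_i) = 7.22/5.75 + 8.45/0.717 + 5.55/0.0975 = 69.96 d.
K_eq = L / Σ(b_i/K_i) = 21.22 / 69.96 = 0.3033 m/day.
Q = K_eq · A · (Δh/L) = 0.3033 × 1290 × (4.92/21.22) = 90.72 m³/day.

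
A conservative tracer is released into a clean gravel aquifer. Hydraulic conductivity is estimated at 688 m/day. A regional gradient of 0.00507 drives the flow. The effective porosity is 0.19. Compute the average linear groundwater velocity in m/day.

Hydraulic gradient i = 0.00507.
Darcy flux q = K · i = 688.0 × 0.005070 = 3.488 m/day.
Seepage velocity v = q / n_e = 3.488 / 0.19 = 18.36 m/day.

18.4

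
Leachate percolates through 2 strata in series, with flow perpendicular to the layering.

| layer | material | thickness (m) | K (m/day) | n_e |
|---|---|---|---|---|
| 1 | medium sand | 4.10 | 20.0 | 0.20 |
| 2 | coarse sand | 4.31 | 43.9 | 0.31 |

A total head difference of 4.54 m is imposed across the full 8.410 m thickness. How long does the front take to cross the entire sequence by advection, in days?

0.144

With flow normal to the layers, continuity requires the same specific discharge q through every layer.
Σ(b_i/K_i) = 4.10/20.0 + 4.31/43.9 = 0.3032 d.
q = Δh / Σ(b_i/K_i) = 4.54 / 0.3032 = 14.97 m/day.
In each layer the seepage velocity is v_i = q/n_i, so the layer transit time is t_i = b_i·n_i / q:
  layer 1 (medium sand): t_1 = 4.10 × 0.20 / 14.97 = 0.05476 d
  layer 2 (coarse sand): t_2 = 4.31 × 0.31 / 14.97 = 0.08922 d
Total t = Σ t_i = 0.1440 days.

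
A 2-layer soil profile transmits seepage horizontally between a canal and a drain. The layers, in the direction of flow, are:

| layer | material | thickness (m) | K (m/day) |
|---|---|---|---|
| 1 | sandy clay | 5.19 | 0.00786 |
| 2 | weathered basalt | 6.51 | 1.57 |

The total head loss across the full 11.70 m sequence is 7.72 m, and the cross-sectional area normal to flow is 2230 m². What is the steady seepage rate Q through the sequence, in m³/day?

Flow is perpendicular to layering, so the layers act in series and the equivalent K is the thickness-weighted harmonic mean.
Total thickness L = 5.19 + 6.51 = 11.70 m.
Σ(b_i/K_i) = 5.19/0.00786 + 6.51/1.57 = 664.5 d.
K_eq = L / Σ(b_i/K_i) = 11.70 / 664.5 = 0.01761 m/day.
Q = K_eq · A · (Δh/L) = 0.01761 × 2230 × (7.72/11.70) = 25.91 m³/day.

25.9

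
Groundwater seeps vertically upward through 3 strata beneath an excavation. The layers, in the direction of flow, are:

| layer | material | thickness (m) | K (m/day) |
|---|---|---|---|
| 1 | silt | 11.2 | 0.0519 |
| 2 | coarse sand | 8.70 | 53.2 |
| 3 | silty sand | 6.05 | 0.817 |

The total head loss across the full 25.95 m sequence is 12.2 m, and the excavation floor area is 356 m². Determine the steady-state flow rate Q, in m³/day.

19.4

Flow is perpendicular to layering, so the layers act in series and the equivalent K is the thickness-weighted harmonic mean.
Total thickness L = 11.2 + 8.70 + 6.05 = 25.95 m.
Σ(b_i/K_i) = 11.2/0.0519 + 8.70/53.2 + 6.05/0.817 = 223.4 d.
K_eq = L / Σ(b_i/K_i) = 25.95 / 223.4 = 0.1162 m/day.
Q = K_eq · A · (Δh/L) = 0.1162 × 356 × (12.2/25.95) = 19.44 m³/day.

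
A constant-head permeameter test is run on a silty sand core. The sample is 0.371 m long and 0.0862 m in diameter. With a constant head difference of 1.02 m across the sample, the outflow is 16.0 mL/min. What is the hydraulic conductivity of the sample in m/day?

Cross-sectional area A = π·(d/2)² = π × (0.0862/2)² = 0.005836 m².
Convert discharge: 16.0 mL/min = 2.667e-07 m³/s.
Darcy's law rearranged: K = Q·L / (A·Δh) = 2.667e-07 × 0.371 / (0.005836 × 1.02) = 1.662e-05 m/s = 1.436 m/day.

1.44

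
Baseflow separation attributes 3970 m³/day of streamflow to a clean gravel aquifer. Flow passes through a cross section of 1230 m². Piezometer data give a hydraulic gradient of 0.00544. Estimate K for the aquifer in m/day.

Hydraulic gradient i = 0.00544.
From Q = K·A·i, K = Q / (A·i) = 3970 / (1230 × 0.005440) = 593.3 m/day.

593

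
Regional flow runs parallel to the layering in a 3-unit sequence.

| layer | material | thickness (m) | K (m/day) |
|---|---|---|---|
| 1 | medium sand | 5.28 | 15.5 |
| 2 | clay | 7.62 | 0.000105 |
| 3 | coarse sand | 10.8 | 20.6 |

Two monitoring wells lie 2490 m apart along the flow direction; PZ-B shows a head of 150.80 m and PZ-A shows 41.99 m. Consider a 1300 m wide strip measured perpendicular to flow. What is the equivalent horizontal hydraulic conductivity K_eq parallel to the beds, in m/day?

12.8

Flow is parallel to layering, so each bed carries its own Darcy discharge and the transmissivities add.
Σ(K_i·b_i) = 15.5×5.28 + 0.000105×7.62 + 20.6×10.8 = 304.3 m²/day.
Total thickness b = 23.70 m, so K_eq = Σ(K_i·b_i)/b = 12.84 m/day.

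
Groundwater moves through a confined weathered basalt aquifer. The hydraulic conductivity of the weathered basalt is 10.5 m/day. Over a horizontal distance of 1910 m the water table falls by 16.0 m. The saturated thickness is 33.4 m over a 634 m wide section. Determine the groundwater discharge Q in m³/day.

1860

Cross-sectional area A = 634 × 33.4 = 21176 m².
Hydraulic gradient i = Δh / L = 16.0 / 1910 = 0.008377.
Darcy's law: Q = K · A · i = 10.50 × 21176 × 0.008377 = 1863 m³/day.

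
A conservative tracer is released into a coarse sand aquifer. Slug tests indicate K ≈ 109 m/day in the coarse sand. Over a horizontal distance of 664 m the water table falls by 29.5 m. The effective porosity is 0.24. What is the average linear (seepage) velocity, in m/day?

20.2

Hydraulic gradient i = Δh / L = 29.5 / 664 = 0.04443.
Darcy flux q = K · i = 109.0 × 0.04443 = 4.843 m/day.
Seepage velocity v = q / n_e = 4.843 / 0.24 = 20.18 m/day.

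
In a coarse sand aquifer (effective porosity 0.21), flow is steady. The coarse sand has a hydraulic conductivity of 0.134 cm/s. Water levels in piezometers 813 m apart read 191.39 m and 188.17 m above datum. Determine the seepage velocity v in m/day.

Convert K: 0.134 cm/s × 864 = 115.8 m/day.
Hydraulic gradient i = (191.39 − 188.17) / 813 = 3.22 / 813 = 0.003961.
Darcy flux q = K · i = 115.8 × 0.003961 = 0.4585 m/day.
Seepage velocity v = q / n_e = 0.4585 / 0.21 = 2.184 m/day.

2.18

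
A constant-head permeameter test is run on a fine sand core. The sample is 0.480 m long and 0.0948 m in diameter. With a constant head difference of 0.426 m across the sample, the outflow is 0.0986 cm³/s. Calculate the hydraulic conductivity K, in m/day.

Cross-sectional area A = π·(d/2)² = π × (0.0948/2)² = 0.007058 m².
Convert discharge: 0.0986 cm³/s = 9.860e-08 m³/s.
Darcy's law rearranged: K = Q·L / (A·Δh) = 9.860e-08 × 0.480 / (0.007058 × 0.426) = 1.574e-05 m/s = 1.360 m/day.

1.36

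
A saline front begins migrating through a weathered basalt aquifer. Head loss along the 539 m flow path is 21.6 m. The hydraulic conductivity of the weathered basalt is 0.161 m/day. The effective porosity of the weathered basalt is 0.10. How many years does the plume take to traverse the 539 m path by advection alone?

Hydraulic gradient i = Δh / L = 21.6 / 539 = 0.04007.
Darcy flux q = K · i = 0.1610 × 0.04007 = 0.006452 m/day.
Seepage velocity v = q / n_e = 0.006452 / 0.10 = 0.06452 m/day.
Travel time t = L / v = 539 / 0.06452 = 8354 days = 22.87 years.

22.9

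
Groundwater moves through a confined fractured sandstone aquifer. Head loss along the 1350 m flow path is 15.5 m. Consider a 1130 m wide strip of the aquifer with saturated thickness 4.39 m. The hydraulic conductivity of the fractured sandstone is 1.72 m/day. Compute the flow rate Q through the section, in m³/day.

98.0

Cross-sectional area A = 1130 × 4.39 = 4961 m².
Hydraulic gradient i = Δh / L = 15.5 / 1350 = 0.01148.
Darcy's law: Q = K · A · i = 1.720 × 4961 × 0.01148 = 97.96 m³/day.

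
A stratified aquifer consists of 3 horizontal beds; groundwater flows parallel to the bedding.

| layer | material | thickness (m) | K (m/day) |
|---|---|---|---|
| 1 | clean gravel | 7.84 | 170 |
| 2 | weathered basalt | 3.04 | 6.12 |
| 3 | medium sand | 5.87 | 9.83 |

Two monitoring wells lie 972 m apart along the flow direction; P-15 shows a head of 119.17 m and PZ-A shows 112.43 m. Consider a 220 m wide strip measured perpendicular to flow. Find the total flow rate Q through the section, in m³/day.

2150

Flow is parallel to layering, so each bed carries its own Darcy discharge and the transmissivities add.
Σ(K_i·b_i) = 170×7.84 + 6.12×3.04 + 9.83×5.87 = 1409 m²/day.
Hydraulic gradient i = (119.17 − 112.43) / 972 = 6.74 / 972 = 0.006934.
Q = Σ(K_i·b_i) · W · i = 1409 × 220 × 0.006934 = 2150 m³/day.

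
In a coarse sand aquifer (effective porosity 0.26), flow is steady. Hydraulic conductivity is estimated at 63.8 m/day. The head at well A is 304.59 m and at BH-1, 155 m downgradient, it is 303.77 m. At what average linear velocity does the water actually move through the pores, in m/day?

1.30

Hydraulic gradient i = (304.59 − 303.77) / 155 = 0.82 / 155 = 0.005290.
Darcy flux q = K · i = 63.80 × 0.005290 = 0.3375 m/day.
Seepage velocity v = q / n_e = 0.3375 / 0.26 = 1.298 m/day.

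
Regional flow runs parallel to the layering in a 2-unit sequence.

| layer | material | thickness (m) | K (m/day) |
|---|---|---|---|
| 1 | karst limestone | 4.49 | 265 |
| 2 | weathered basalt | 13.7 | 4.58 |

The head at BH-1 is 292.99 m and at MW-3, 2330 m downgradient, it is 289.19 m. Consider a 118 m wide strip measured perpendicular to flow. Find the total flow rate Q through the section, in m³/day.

241

Flow is parallel to layering, so each bed carries its own Darcy discharge and the transmissivities add.
Σ(K_i·b_i) = 265×4.49 + 4.58×13.7 = 1253 m²/day.
Hydraulic gradient i = (292.99 − 289.19) / 2330 = 3.8 / 2330 = 0.001631.
Q = Σ(K_i·b_i) · W · i = 1253 × 118 × 0.001631 = 241.1 m³/day.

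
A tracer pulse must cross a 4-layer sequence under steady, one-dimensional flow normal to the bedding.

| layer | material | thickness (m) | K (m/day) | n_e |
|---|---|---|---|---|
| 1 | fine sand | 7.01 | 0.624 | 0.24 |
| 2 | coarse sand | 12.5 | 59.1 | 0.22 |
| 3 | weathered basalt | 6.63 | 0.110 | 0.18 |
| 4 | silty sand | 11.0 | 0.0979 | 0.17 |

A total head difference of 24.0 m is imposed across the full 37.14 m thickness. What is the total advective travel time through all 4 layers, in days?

57.5

With flow normal to the layers, continuity requires the same specific discharge q through every layer.
Σ(b_i/K_i) = 7.01/0.624 + 12.5/59.1 + 6.63/0.110 + 11.0/0.0979 = 184.1 d.
q = Δh / Σ(b_i/K_i) = 24.0 / 184.1 = 0.1304 m/day.
In each layer the seepage velocity is v_i = q/n_i, so the layer transit time is t_i = b_i·n_i / q:
  layer 1 (fine sand): t_1 = 7.01 × 0.24 / 0.1304 = 12.90 d
  layer 2 (coarse sand): t_2 = 12.5 × 0.22 / 0.1304 = 21.09 d
  layer 3 (weathered basalt): t_3 = 6.63 × 0.18 / 0.1304 = 9.153 d
  layer 4 (silty sand): t_4 = 11.0 × 0.17 / 0.1304 = 14.34 d
Total t = Σ t_i = 57.49 days.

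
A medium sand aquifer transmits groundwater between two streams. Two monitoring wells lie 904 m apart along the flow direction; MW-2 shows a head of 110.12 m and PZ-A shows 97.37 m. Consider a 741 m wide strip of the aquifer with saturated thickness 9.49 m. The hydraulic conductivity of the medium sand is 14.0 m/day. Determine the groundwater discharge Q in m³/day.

Cross-sectional area A = 741 × 9.49 = 7032 m².
Hydraulic gradient i = (110.12 − 97.37) / 904 = 12.75 / 904 = 0.01410.
Darcy's law: Q = K · A · i = 14.00 × 7032 × 0.01410 = 1389 m³/day.

1390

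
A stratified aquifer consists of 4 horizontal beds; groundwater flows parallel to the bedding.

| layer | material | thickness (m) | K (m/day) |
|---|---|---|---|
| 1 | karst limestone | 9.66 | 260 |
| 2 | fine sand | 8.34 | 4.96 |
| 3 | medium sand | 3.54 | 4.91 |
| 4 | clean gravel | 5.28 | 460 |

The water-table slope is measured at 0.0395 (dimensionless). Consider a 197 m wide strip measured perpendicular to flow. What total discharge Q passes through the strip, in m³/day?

Flow is parallel to layering, so each bed carries its own Darcy discharge and the transmissivities add.
Σ(K_i·b_i) = 260×9.66 + 4.96×8.34 + 4.91×3.54 + 460×5.28 = 4999 m²/day.
Hydraulic gradient i = 0.0395.
Q = Σ(K_i·b_i) · W · i = 4999 × 197 × 0.03950 = 38901 m³/day.

38900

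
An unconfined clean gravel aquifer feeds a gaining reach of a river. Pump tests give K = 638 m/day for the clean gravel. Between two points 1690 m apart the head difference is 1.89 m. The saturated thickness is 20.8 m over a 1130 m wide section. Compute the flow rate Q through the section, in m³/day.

16800

Cross-sectional area A = 1130 × 20.8 = 23504 m².
Hydraulic gradient i = Δh / L = 1.89 / 1690 = 0.001118.
Darcy's law: Q = K · A · i = 638.0 × 23504 × 0.001118 = 16770 m³/day.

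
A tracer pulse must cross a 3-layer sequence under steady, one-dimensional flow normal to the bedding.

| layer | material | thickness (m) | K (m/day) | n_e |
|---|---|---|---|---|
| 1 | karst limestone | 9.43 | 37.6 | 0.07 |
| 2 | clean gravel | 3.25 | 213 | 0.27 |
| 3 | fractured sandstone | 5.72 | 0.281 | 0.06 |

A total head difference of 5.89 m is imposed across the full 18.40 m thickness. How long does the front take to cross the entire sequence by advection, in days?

6.59

With flow normal to the layers, continuity requires the same specific discharge q through every layer.
Σ(b_i/K_i) = 9.43/37.6 + 3.25/213 + 5.72/0.281 = 20.62 d.
q = Δh / Σ(b_i/K_i) = 5.89 / 20.62 = 0.2856 m/day.
In each layer the seepage velocity is v_i = q/n_i, so the layer transit time is t_i = b_i·n_i / q:
  layer 1 (karst limestone): t_1 = 9.43 × 0.07 / 0.2856 = 2.311 d
  layer 2 (clean gravel): t_2 = 3.25 × 0.27 / 0.2856 = 3.072 d
  layer 3 (fractured sandstone): t_3 = 5.72 × 0.06 / 0.2856 = 1.202 d
Total t = Σ t_i = 6.585 days.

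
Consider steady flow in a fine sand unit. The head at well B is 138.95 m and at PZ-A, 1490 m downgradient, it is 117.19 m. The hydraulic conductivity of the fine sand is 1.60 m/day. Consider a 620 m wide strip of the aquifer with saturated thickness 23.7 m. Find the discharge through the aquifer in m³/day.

Cross-sectional area A = 620 × 23.7 = 14694 m².
Hydraulic gradient i = (138.95 − 117.19) / 1490 = 21.76 / 1490 = 0.01460.
Darcy's law: Q = K · A · i = 1.600 × 14694 × 0.01460 = 343.3 m³/day.

343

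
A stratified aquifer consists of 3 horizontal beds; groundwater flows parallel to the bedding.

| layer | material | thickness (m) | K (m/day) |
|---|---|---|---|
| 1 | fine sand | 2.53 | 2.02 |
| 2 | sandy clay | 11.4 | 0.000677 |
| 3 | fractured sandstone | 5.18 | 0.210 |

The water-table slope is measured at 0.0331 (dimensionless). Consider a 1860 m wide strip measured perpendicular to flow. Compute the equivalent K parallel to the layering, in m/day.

0.325

Flow is parallel to layering, so each bed carries its own Darcy discharge and the transmissivities add.
Σ(K_i·b_i) = 2.02×2.53 + 0.000677×11.4 + 0.210×5.18 = 6.206 m²/day.
Total thickness b = 19.11 m, so K_eq = Σ(K_i·b_i)/b = 0.3248 m/day.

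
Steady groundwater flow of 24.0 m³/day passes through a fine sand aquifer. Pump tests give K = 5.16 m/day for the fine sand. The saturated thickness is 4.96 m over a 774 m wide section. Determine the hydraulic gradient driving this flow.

Cross-sectional area A = 774 × 4.96 = 3839 m².
From Q = K·A·i, i = Q / (K·A) = 24.0 / (5.160 × 3839) = 0.001212.

0.00121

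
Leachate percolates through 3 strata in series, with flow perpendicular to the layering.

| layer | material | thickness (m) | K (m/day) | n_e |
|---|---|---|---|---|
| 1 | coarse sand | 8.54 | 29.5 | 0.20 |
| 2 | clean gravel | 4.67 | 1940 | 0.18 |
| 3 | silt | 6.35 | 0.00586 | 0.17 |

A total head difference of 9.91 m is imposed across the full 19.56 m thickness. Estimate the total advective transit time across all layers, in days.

With flow normal to the layers, continuity requires the same specific discharge q through every layer.
Σ(b_i/K_i) = 8.54/29.5 + 4.67/1940 + 6.35/0.00586 = 1084 d.
q = Δh / Σ(b_i/K_i) = 9.91 / 1084 = 0.009143 m/day.
In each layer the seepage velocity is v_i = q/n_i, so the layer transit time is t_i = b_i·n_i / q:
  layer 1 (coarse sand): t_1 = 8.54 × 0.20 / 0.009143 = 186.8 d
  layer 2 (clean gravel): t_2 = 4.67 × 0.18 / 0.009143 = 91.94 d
  layer 3 (silt): t_3 = 6.35 × 0.17 / 0.009143 = 118.1 d
Total t = Σ t_i = 396.8 days.

397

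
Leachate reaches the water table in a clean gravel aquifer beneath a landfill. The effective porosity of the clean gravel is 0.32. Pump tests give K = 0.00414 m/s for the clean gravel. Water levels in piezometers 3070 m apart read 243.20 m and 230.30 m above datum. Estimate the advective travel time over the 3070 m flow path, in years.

Convert K: 0.00414 m/s × 86400 = 357.7 m/day.
Hydraulic gradient i = (243.20 − 230.30) / 3070 = 12.9 / 3070 = 0.004202.
Darcy flux q = K · i = 357.7 × 0.004202 = 1.503 m/day.
Seepage velocity v = q / n_e = 1.503 / 0.32 = 4.697 m/day.
Travel time t = L / v = 3070 / 4.697 = 653.6 days = 1.790 years.

1.79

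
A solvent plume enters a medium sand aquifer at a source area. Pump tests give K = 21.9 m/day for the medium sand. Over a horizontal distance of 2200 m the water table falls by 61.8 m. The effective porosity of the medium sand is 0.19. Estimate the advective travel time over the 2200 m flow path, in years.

Hydraulic gradient i = Δh / L = 61.8 / 2200 = 0.02809.
Darcy flux q = K · i = 21.90 × 0.02809 = 0.6152 m/day.
Seepage velocity v = q / n_e = 0.6152 / 0.19 = 3.238 m/day.
Travel time t = L / v = 2200 / 3.238 = 679.5 days = 1.860 years.

1.86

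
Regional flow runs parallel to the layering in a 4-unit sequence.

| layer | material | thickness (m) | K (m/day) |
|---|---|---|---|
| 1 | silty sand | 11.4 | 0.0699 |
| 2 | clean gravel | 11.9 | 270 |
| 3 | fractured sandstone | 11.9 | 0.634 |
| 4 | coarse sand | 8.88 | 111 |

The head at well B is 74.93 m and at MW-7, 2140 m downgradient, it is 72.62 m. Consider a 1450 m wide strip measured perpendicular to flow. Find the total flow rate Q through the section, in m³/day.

Flow is parallel to layering, so each bed carries its own Darcy discharge and the transmissivities add.
Σ(K_i·b_i) = 0.0699×11.4 + 270×11.9 + 0.634×11.9 + 111×8.88 = 4207 m²/day.
Hydraulic gradient i = (74.93 − 72.62) / 2140 = 2.31 / 2140 = 0.001079.
Q = Σ(K_i·b_i) · W · i = 4207 × 1450 × 0.001079 = 6585 m³/day.

6580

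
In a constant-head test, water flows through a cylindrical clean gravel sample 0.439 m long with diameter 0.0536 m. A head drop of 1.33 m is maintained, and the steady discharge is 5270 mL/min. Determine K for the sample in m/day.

Cross-sectional area A = π·(d/2)² = π × (0.0536/2)² = 0.002256 m².
Convert discharge: 5270 mL/min = 8.783e-05 m³/s.
Darcy's law rearranged: K = Q·L / (A·Δh) = 8.783e-05 × 0.439 / (0.002256 × 1.33) = 0.01285 m/s = 1110 m/day.

1110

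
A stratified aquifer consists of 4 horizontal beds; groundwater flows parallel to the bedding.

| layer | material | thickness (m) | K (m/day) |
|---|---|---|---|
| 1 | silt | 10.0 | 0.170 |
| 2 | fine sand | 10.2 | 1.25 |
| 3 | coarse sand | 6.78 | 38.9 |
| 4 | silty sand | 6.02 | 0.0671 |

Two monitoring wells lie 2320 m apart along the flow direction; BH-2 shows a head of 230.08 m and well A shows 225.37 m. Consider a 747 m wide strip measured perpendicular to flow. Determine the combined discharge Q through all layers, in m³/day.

Flow is parallel to layering, so each bed carries its own Darcy discharge and the transmissivities add.
Σ(K_i·b_i) = 0.170×10.0 + 1.25×10.2 + 38.9×6.78 + 0.0671×6.02 = 278.6 m²/day.
Hydraulic gradient i = (230.08 − 225.37) / 2320 = 4.71 / 2320 = 0.002030.
Q = Σ(K_i·b_i) · W · i = 278.6 × 747 × 0.002030 = 422.5 m³/day.

423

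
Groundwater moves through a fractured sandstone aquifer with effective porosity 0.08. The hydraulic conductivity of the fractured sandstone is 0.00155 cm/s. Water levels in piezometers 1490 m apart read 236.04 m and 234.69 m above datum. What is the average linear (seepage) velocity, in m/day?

0.0152

Convert K: 0.00155 cm/s × 864 = 1.339 m/day.
Hydraulic gradient i = (236.04 − 234.69) / 1490 = 1.35 / 1490 = 0.0009060.
Darcy flux q = K · i = 1.339 × 0.0009060 = 0.001213 m/day.
Seepage velocity v = q / n_e = 0.001213 / 0.08 = 0.01517 m/day.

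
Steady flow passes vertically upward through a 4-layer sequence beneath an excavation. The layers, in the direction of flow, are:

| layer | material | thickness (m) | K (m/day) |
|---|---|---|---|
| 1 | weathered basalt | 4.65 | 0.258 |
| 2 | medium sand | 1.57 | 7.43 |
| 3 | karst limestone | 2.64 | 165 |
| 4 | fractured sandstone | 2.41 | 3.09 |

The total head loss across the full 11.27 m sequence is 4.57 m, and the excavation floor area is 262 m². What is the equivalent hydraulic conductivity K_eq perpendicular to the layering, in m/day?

0.592

Flow is perpendicular to layering, so the layers act in series and the equivalent K is the thickness-weighted harmonic mean.
Total thickness L = 4.65 + 1.57 + 2.64 + 2.41 = 11.27 m.
Σ(b_i/K_i) = 4.65/0.258 + 1.57/7.43 + 2.64/165 + 2.41/3.09 = 19.03 d.
K_eq = L / Σ(b_i/K_i) = 11.27 / 19.03 = 0.5922 m/day.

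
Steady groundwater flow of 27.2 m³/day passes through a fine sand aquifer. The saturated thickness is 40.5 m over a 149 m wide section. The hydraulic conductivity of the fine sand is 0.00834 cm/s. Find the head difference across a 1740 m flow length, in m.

Convert K: 0.00834 cm/s × 864 = 7.206 m/day.
Cross-sectional area A = 149 × 40.5 = 6034 m².
From Q = K·A·i, i = Q / (K·A) = 27.2 / (7.206 × 6034) = 0.0006255.
Head loss Δh = i · L = 0.0006255 × 1740 = 1.088 m.

1.09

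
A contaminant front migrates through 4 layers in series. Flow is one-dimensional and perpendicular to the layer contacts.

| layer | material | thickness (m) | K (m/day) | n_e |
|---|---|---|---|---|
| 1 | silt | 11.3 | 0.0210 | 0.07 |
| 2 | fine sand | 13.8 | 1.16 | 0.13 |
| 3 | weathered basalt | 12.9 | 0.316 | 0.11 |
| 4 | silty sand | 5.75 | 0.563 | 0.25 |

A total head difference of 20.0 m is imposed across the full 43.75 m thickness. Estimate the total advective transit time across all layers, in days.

164

With flow normal to the layers, continuity requires the same specific discharge q through every layer.
Σ(b_i/K_i) = 11.3/0.0210 + 13.8/1.16 + 12.9/0.316 + 5.75/0.563 = 601.0 d.
q = Δh / Σ(b_i/K_i) = 20.0 / 601.0 = 0.03328 m/day.
In each layer the seepage velocity is v_i = q/n_i, so the layer transit time is t_i = b_i·n_i / q:
  layer 1 (silt): t_1 = 11.3 × 0.07 / 0.03328 = 23.77 d
  layer 2 (fine sand): t_2 = 13.8 × 0.13 / 0.03328 = 53.91 d
  layer 3 (weathered basalt): t_3 = 12.9 × 0.11 / 0.03328 = 42.64 d
  layer 4 (silty sand): t_4 = 5.75 × 0.25 / 0.03328 = 43.20 d
Total t = Σ t_i = 163.5 days.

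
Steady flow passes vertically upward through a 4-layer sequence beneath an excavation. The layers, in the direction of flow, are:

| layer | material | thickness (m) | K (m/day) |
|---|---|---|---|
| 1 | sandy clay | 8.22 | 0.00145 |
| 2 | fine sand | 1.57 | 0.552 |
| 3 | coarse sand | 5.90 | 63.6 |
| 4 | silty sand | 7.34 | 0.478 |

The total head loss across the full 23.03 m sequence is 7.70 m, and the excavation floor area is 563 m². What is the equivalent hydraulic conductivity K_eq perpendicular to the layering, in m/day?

0.00405

Flow is perpendicular to layering, so the layers act in series and the equivalent K is the thickness-weighted harmonic mean.
Total thickness L = 8.22 + 1.57 + 5.90 + 7.34 = 23.03 m.
Σ(b_i/K_i) = 8.22/0.00145 + 1.57/0.552 + 5.90/63.6 + 7.34/0.478 = 5687 d.
K_eq = L / Σ(b_i/K_i) = 23.03 / 5687 = 0.004049 m/day.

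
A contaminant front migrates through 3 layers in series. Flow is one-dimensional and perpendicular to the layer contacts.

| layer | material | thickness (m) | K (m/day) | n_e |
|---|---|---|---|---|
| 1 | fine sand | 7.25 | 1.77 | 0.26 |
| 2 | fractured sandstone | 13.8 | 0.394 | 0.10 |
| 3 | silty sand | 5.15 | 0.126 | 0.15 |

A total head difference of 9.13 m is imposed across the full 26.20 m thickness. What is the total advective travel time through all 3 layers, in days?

With flow normal to the layers, continuity requires the same specific discharge q through every layer.
Σ(b_i/K_i) = 7.25/1.77 + 13.8/0.394 + 5.15/0.126 = 79.99 d.
q = Δh / Σ(b_i/K_i) = 9.13 / 79.99 = 0.1141 m/day.
In each layer the seepage velocity is v_i = q/n_i, so the layer transit time is t_i = b_i·n_i / q:
  layer 1 (fine sand): t_1 = 7.25 × 0.26 / 0.1141 = 16.52 d
  layer 2 (fractured sandstone): t_2 = 13.8 × 0.10 / 0.1141 = 12.09 d
  layer 3 (silty sand): t_3 = 5.15 × 0.15 / 0.1141 = 6.768 d
Total t = Σ t_i = 35.38 days.

35.4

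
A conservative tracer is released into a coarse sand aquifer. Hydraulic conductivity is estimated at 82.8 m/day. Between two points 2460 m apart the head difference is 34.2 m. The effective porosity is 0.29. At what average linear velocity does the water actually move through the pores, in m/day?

Hydraulic gradient i = Δh / L = 34.2 / 2460 = 0.01390.
Darcy flux q = K · i = 82.80 × 0.01390 = 1.151 m/day.
Seepage velocity v = q / n_e = 1.151 / 0.29 = 3.969 m/day.

3.97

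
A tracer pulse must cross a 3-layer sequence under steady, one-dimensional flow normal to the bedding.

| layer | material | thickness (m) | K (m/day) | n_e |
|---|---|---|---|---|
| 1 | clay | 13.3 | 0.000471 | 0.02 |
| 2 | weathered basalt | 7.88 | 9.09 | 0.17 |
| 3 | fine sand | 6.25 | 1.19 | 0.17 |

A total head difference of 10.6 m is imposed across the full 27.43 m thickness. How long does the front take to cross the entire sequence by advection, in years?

19.5

With flow normal to the layers, continuity requires the same specific discharge q through every layer.
Σ(b_i/K_i) = 13.3/0.000471 + 7.88/9.09 + 6.25/1.19 = 28244 d.
q = Δh / Σ(b_i/K_i) = 10.6 / 28244 = 0.0003753 m/day.
In each layer the seepage velocity is v_i = q/n_i, so the layer transit time is t_i = b_i·n_i / q:
  layer 1 (clay): t_1 = 13.3 × 0.02 / 0.0003753 = 708.8 d
  layer 2 (weathered basalt): t_2 = 7.88 × 0.17 / 0.0003753 = 3569 d
  layer 3 (fine sand): t_3 = 6.25 × 0.17 / 0.0003753 = 2831 d
Total t = Σ t_i = 7109 days = 19.46 years.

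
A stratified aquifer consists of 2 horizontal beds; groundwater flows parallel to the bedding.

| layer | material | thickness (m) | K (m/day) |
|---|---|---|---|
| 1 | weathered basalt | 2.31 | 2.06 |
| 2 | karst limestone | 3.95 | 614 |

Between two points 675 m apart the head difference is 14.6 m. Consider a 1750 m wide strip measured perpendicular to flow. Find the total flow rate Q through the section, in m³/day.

92000

Flow is parallel to layering, so each bed carries its own Darcy discharge and the transmissivities add.
Σ(K_i·b_i) = 2.06×2.31 + 614×3.95 = 2430 m²/day.
Hydraulic gradient i = Δh / L = 14.6 / 675 = 0.02163.
Q = Σ(K_i·b_i) · W · i = 2430 × 1750 × 0.02163 = 91982 m³/day.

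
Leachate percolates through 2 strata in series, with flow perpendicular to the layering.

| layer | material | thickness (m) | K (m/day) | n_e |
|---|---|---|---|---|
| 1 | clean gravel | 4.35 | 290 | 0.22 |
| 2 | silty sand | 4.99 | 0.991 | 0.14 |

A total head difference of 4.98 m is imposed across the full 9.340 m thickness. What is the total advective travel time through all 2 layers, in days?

1.68

With flow normal to the layers, continuity requires the same specific discharge q through every layer.
Σ(b_i/K_i) = 4.35/290 + 4.99/0.991 = 5.050 d.
q = Δh / Σ(b_i/K_i) = 4.98 / 5.050 = 0.9861 m/day.
In each layer the seepage velocity is v_i = q/n_i, so the layer transit time is t_i = b_i·n_i / q:
  layer 1 (clean gravel): t_1 = 4.35 × 0.22 / 0.9861 = 0.9705 d
  layer 2 (silty sand): t_2 = 4.99 × 0.14 / 0.9861 = 0.7085 d
Total t = Σ t_i = 1.679 days.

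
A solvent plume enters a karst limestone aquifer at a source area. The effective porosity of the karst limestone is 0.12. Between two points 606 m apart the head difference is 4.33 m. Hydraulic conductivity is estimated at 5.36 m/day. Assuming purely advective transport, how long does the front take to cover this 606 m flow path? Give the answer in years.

5.20

Hydraulic gradient i = Δh / L = 4.33 / 606 = 0.007145.
Darcy flux q = K · i = 5.360 × 0.007145 = 0.03830 m/day.
Seepage velocity v = q / n_e = 0.03830 / 0.12 = 0.3192 m/day.
Travel time t = L / v = 606 / 0.3192 = 1899 days = 5.199 years.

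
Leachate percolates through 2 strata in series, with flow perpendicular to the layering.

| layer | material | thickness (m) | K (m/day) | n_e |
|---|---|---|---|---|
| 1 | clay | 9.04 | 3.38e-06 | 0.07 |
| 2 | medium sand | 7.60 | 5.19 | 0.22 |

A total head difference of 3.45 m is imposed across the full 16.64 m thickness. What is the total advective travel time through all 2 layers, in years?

With flow normal to the layers, continuity requires the same specific discharge q through every layer.
Σ(b_i/K_i) = 9.04/3.38e-06 + 7.60/5.19 = 2.675e+06 d.
q = Δh / Σ(b_i/K_i) = 3.45 / 2.675e+06 = 1.290e-06 m/day.
In each layer the seepage velocity is v_i = q/n_i, so the layer transit time is t_i = b_i·n_i / q:
  layer 1 (clay): t_1 = 9.04 × 0.07 / 1.290e-06 = 4.906e+05 d
  layer 2 (medium sand): t_2 = 7.60 × 0.22 / 1.290e-06 = 1.296e+06 d
Total t = Σ t_i = 1.787e+06 days = 4892 years.

4890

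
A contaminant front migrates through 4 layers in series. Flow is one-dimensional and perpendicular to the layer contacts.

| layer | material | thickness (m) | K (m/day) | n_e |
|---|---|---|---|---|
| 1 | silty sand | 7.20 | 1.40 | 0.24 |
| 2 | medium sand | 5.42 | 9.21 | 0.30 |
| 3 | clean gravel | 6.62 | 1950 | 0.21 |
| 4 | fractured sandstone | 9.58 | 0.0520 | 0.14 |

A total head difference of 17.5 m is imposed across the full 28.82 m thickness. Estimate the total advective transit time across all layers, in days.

66.1

With flow normal to the layers, continuity requires the same specific discharge q through every layer.
Σ(b_i/K_i) = 7.20/1.40 + 5.42/9.21 + 6.62/1950 + 9.58/0.0520 = 190.0 d.
q = Δh / Σ(b_i/K_i) = 17.5 / 190.0 = 0.09212 m/day.
In each layer the seepage velocity is v_i = q/n_i, so the layer transit time is t_i = b_i·n_i / q:
  layer 1 (silty sand): t_1 = 7.20 × 0.24 / 0.09212 = 18.76 d
  layer 2 (medium sand): t_2 = 5.42 × 0.30 / 0.09212 = 17.65 d
  layer 3 (clean gravel): t_3 = 6.62 × 0.21 / 0.09212 = 15.09 d
  layer 4 (fractured sandstone): t_4 = 9.58 × 0.14 / 0.09212 = 14.56 d
Total t = Σ t_i = 66.06 days.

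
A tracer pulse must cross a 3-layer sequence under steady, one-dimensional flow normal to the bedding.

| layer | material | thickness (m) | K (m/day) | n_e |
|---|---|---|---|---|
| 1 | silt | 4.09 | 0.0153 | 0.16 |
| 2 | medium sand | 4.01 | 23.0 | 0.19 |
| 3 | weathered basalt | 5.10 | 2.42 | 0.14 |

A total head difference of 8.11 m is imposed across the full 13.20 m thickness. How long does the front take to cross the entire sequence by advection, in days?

70.8

With flow normal to the layers, continuity requires the same specific discharge q through every layer.
Σ(b_i/K_i) = 4.09/0.0153 + 4.01/23.0 + 5.10/2.42 = 269.6 d.
q = Δh / Σ(b_i/K_i) = 8.11 / 269.6 = 0.03008 m/day.
In each layer the seepage velocity is v_i = q/n_i, so the layer transit time is t_i = b_i·n_i / q:
  layer 1 (silt): t_1 = 4.09 × 0.16 / 0.03008 = 21.75 d
  layer 2 (medium sand): t_2 = 4.01 × 0.19 / 0.03008 = 25.33 d
  layer 3 (weathered basalt): t_3 = 5.10 × 0.14 / 0.03008 = 23.74 d
Total t = Σ t_i = 70.82 days.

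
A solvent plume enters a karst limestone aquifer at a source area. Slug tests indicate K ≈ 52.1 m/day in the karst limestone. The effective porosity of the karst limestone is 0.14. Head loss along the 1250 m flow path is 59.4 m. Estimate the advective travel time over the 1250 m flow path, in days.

70.7

Hydraulic gradient i = Δh / L = 59.4 / 1250 = 0.04752.
Darcy flux q = K · i = 52.10 × 0.04752 = 2.476 m/day.
Seepage velocity v = q / n_e = 2.476 / 0.14 = 17.68 m/day.
Travel time t = L / v = 1250 / 17.68 = 70.68 days.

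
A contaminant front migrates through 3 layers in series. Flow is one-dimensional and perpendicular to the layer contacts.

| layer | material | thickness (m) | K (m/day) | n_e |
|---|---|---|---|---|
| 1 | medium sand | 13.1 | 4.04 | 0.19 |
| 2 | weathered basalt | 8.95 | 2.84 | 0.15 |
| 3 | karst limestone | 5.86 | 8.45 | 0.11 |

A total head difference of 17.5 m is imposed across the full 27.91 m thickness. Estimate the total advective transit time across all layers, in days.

1.81

With flow normal to the layers, continuity requires the same specific discharge q through every layer.
Σ(b_i/K_i) = 13.1/4.04 + 8.95/2.84 + 5.86/8.45 = 7.087 d.
q = Δh / Σ(b_i/K_i) = 17.5 / 7.087 = 2.469 m/day.
In each layer the seepage velocity is v_i = q/n_i, so the layer transit time is t_i = b_i·n_i / q:
  layer 1 (medium sand): t_1 = 13.1 × 0.19 / 2.469 = 1.008 d
  layer 2 (weathered basalt): t_2 = 8.95 × 0.15 / 2.469 = 0.5437 d
  layer 3 (karst limestone): t_3 = 5.86 × 0.11 / 2.469 = 0.2611 d
Total t = Σ t_i = 1.813 days.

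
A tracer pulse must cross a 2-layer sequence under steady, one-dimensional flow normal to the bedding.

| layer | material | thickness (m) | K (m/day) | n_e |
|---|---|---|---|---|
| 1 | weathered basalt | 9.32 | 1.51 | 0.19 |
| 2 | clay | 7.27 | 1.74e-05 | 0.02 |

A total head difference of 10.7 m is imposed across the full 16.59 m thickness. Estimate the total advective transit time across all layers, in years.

With flow normal to the layers, continuity requires the same specific discharge q through every layer.
Σ(b_i/K_i) = 9.32/1.51 + 7.27/1.74e-05 = 4.178e+05 d.
q = Δh / Σ(b_i/K_i) = 10.7 / 4.178e+05 = 2.561e-05 m/day.
In each layer the seepage velocity is v_i = q/n_i, so the layer transit time is t_i = b_i·n_i / q:
  layer 1 (weathered basalt): t_1 = 9.32 × 0.19 / 2.561e-05 = 69148 d
  layer 2 (clay): t_2 = 7.27 × 0.02 / 2.561e-05 = 5678 d
Total t = Σ t_i = 74825 days = 204.9 years.

205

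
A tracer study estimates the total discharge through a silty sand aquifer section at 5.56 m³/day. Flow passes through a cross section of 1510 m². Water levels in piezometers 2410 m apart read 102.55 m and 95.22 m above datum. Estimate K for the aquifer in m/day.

Hydraulic gradient i = (102.55 − 95.22) / 2410 = 7.33 / 2410 = 0.003041.
From Q = K·A·i, K = Q / (A·i) = 5.56 / (1510 × 0.003041) = 1.211 m/day.

1.21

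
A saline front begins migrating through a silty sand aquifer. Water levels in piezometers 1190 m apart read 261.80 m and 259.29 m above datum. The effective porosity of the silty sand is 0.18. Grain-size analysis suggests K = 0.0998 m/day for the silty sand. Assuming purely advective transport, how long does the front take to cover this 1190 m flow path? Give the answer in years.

2790

Hydraulic gradient i = (261.80 − 259.29) / 1190 = 2.51 / 1190 = 0.002109.
Darcy flux q = K · i = 0.09980 × 0.002109 = 0.0002105 m/day.
Seepage velocity v = q / n_e = 0.0002105 / 0.18 = 0.001169 m/day.
Travel time t = L / v = 1190 / 0.001169 = 1.018e+06 days = 2786 years.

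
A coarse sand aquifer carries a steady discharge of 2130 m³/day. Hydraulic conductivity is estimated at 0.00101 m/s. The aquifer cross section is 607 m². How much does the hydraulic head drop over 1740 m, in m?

Convert K: 0.00101 m/s × 86400 = 87.26 m/day.
From Q = K·A·i, i = Q / (K·A) = 2130 / (87.26 × 607.0) = 0.04021.
Head loss Δh = i · L = 0.04021 × 1740 = 69.97 m.

70.0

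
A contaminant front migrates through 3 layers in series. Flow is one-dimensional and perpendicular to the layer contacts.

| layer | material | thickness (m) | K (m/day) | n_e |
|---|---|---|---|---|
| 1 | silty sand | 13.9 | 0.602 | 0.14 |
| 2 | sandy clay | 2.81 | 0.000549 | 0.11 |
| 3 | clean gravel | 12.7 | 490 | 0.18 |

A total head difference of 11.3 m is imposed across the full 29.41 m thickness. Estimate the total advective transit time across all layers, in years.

With flow normal to the layers, continuity requires the same specific discharge q through every layer.
Σ(b_i/K_i) = 13.9/0.602 + 2.81/0.000549 + 12.7/490 = 5142 d.
q = Δh / Σ(b_i/K_i) = 11.3 / 5142 = 0.002198 m/day.
In each layer the seepage velocity is v_i = q/n_i, so the layer transit time is t_i = b_i·n_i / q:
  layer 1 (silty sand): t_1 = 13.9 × 0.14 / 0.002198 = 885.4 d
  layer 2 (sandy clay): t_2 = 2.81 × 0.11 / 0.002198 = 140.6 d
  layer 3 (clean gravel): t_3 = 12.7 × 0.18 / 0.002198 = 1040 d
Total t = Σ t_i = 2066 days = 5.657 years.

5.66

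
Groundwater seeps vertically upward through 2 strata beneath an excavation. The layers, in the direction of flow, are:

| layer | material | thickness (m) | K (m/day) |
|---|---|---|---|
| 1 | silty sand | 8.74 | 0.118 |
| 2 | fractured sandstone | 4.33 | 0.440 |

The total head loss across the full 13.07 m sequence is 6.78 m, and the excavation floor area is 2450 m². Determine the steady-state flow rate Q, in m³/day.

198

Flow is perpendicular to layering, so the layers act in series and the equivalent K is the thickness-weighted harmonic mean.
Total thickness L = 8.74 + 4.33 = 13.07 m.
Σ(b_i/K_i) = 8.74/0.118 + 4.33/0.440 = 83.91 d.
K_eq = L / Σ(b_i/K_i) = 13.07 / 83.91 = 0.1558 m/day.
Q = K_eq · A · (Δh/L) = 0.1558 × 2450 × (6.78/13.07) = 198.0 m³/day.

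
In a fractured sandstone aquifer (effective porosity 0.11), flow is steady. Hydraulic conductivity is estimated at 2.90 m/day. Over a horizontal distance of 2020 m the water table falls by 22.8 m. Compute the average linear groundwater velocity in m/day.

Hydraulic gradient i = Δh / L = 22.8 / 2020 = 0.01129.
Darcy flux q = K · i = 2.900 × 0.01129 = 0.03273 m/day.
Seepage velocity v = q / n_e = 0.03273 / 0.11 = 0.2976 m/day.

0.298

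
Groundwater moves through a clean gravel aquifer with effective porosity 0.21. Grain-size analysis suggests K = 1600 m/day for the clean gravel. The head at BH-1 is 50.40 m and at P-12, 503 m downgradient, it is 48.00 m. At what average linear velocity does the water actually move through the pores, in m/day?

36.4

Hydraulic gradient i = (50.40 − 48.00) / 503 = 2.4 / 503 = 0.004771.
Darcy flux q = K · i = 1600 × 0.004771 = 7.634 m/day.
Seepage velocity v = q / n_e = 7.634 / 0.21 = 36.35 m/day.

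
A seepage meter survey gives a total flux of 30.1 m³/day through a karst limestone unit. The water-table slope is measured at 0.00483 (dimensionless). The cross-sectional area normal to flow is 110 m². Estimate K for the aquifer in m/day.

Hydraulic gradient i = 0.00483.
From Q = K·A·i, K = Q / (A·i) = 30.1 / (110.0 × 0.004830) = 56.65 m/day.

56.7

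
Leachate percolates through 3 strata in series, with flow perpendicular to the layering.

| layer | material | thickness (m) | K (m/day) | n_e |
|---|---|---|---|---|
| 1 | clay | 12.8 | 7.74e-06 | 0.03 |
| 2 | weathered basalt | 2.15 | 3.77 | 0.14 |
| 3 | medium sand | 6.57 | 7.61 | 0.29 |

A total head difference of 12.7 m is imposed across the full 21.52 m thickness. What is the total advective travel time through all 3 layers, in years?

923

With flow normal to the layers, continuity requires the same specific discharge q through every layer.
Σ(b_i/K_i) = 12.8/7.74e-06 + 2.15/3.77 + 6.57/7.61 = 1.654e+06 d.
q = Δh / Σ(b_i/K_i) = 12.7 / 1.654e+06 = 7.680e-06 m/day.
In each layer the seepage velocity is v_i = q/n_i, so the layer transit time is t_i = b_i·n_i / q:
  layer 1 (clay): t_1 = 12.8 × 0.03 / 7.680e-06 = 50003 d
  layer 2 (weathered basalt): t_2 = 2.15 × 0.14 / 7.680e-06 = 39195 d
  layer 3 (medium sand): t_3 = 6.57 × 0.29 / 7.680e-06 = 2.481e+05 d
Total t = Σ t_i = 3.373e+05 days = 923.5 years.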